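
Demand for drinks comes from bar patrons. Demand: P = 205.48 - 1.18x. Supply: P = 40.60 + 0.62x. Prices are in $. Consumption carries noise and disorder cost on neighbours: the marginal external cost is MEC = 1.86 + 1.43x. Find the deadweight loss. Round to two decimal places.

DWL = $2731.98

Market equilibrium (private): 40.60 + 0.62x = 205.48 - 1.18x → x_m = 91.6000.
Social marginal benefit = demand − MEC = 203.62 - 2.61x.
Set SMB = MC: 203.62 - 2.61x = 40.60 + 0.62x → x* = 50.4706.
Between x* and x_m the wedge MC − SMB runs linearly from 0 to MEC(x_m), so the loss is a triangle.
DWL = ½ × 41.1294 × 132.8480 = 2731.9793.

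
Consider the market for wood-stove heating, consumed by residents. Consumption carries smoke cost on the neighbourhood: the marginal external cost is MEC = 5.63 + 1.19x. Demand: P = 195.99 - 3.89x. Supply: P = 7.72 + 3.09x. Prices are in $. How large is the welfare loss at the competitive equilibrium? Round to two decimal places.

DWL = $87.11

Market equilibrium (private): 7.72 + 3.09x = 195.99 - 3.89x → x_m = 26.9728.
Social marginal benefit = demand − MEC = 190.36 - 5.08x.
Set SMB = MC: 190.36 - 5.08x = 7.72 + 3.09x → x* = 22.3550.
The welfare-loss triangle has base |x_m − x*| and height MEC(x_m) (the vertical gap between SMB and MC is zero at x* and MEC at x_m).
DWL = ½ × 4.6178 × 37.7276 = 87.1093.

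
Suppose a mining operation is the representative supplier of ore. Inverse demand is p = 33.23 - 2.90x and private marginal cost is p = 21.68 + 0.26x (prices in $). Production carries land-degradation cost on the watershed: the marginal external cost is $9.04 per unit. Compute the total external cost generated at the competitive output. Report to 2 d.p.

Market equilibrium (private): 21.68 + 0.26x = 33.23 - 2.90x → x_m = 3.6551.
Total external cost = MEC × x_m = 9.04 × 3.6551 = 33.0421.

$33.04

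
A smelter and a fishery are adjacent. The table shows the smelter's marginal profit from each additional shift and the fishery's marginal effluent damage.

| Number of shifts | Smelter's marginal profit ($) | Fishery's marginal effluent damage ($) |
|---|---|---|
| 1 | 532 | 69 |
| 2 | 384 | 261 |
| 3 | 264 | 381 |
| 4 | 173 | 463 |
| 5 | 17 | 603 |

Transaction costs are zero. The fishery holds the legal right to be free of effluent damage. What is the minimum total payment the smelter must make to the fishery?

$330

Efficient level: marginal profit ≥ marginal effluent damage through level 2, so k* = 2.
With the fishery holding the right, the smelter must at least compensate total damage at k*: 69 + 261 = 330.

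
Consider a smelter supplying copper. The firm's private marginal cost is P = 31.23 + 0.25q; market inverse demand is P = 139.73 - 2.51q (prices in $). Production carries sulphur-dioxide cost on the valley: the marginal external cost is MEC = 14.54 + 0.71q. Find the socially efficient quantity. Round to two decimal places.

Social marginal cost = private MC + MEC = 45.77 + 0.96q.
Set SMC = demand: 45.77 + 0.96q = 139.73 - 2.51q → q* = 27.0778.

q* = 27.08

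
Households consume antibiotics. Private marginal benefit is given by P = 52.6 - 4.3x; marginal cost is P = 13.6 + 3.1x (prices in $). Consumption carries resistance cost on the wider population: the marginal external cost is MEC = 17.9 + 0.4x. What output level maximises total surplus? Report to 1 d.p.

Social marginal benefit = demand − MEC = 34.7 - 4.7x.
Set SMB = MC: 34.7 - 4.7x = 13.6 + 3.1x → x* = 2.7051.

x* = 2.7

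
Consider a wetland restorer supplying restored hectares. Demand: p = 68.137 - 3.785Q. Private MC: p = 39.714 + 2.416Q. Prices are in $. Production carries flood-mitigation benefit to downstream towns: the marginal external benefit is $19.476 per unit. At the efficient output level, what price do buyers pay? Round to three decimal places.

P = $38.900

Social marginal cost = private MC − MEB = 20.238 + 2.416Q.
Set SMC = demand: 20.238 + 2.416Q = 68.137 - 3.785Q → Q* = 7.7244.
Consumer price on the demand curve at Q*: 68.137 − 3.785×7.7244 = 38.9001.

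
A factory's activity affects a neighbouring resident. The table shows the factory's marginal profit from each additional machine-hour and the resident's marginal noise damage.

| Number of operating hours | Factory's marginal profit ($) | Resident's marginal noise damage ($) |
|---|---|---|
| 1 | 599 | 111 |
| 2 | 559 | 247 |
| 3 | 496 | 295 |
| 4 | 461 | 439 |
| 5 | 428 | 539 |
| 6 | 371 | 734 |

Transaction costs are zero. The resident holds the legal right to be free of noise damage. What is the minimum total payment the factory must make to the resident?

$1092

Efficient level: marginal profit ≥ marginal noise damage through level 4, so k* = 4.
With the resident holding the right, the factory must at least compensate total damage at k*: 111 + 247 + 295 + 439 = 1092.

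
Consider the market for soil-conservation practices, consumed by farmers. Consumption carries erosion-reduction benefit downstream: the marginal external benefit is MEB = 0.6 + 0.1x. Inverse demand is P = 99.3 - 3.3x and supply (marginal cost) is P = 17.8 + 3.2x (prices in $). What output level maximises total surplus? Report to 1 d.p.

x* = 12.8

Social marginal benefit = demand + MEB = 99.9 - 3.2x.
Set SMB = MC: 99.9 - 3.2x = 17.8 + 3.2x → x* = 12.8281.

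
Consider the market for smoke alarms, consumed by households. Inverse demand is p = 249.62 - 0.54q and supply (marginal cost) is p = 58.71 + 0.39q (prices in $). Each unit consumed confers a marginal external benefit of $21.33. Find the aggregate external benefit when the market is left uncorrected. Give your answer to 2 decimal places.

Market equilibrium (private): 58.71 + 0.39q = 249.62 - 0.54q → q_m = 205.2796.
Total external benefit = MEB × q_m = 21.33 × 205.2796 = 4378.6139.

$4378.61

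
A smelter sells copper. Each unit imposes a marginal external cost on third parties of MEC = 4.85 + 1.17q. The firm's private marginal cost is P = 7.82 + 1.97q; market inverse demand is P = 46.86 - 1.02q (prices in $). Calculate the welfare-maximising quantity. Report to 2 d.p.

Social marginal cost = private MC + MEC = 12.67 + 3.14q.
Set SMC = demand: 12.67 + 3.14q = 46.86 - 1.02q → q* = 8.2188.

q* = 8.22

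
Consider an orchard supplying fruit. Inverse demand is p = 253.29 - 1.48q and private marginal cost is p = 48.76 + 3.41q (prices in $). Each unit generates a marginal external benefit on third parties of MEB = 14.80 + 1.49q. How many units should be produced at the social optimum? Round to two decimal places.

Social marginal cost = private MC − MEB = 33.96 + 1.92q.
Set SMC = demand: 33.96 + 1.92q = 253.29 - 1.48q → q* = 64.5088.

q* = 64.51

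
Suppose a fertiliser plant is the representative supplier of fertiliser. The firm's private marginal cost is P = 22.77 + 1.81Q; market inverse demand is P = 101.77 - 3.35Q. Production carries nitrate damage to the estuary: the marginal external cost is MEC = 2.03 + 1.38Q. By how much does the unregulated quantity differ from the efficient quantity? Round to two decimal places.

3.54 units

Market equilibrium (private): 22.77 + 1.81Q = 101.77 - 3.35Q → Q_m = 15.3101.
Social marginal cost = private MC + MEC = 24.80 + 3.19Q.
Set SMC = demand: 24.80 + 3.19Q = 101.77 - 3.35Q → Q* = 11.7691.
Gap = |15.3101 − 11.7691| = 3.5410.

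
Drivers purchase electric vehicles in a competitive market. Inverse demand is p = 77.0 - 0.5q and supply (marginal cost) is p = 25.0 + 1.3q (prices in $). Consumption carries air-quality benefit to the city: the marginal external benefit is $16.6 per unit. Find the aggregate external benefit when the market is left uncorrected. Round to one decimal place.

$479.6

Market equilibrium (private): 25.0 + 1.3q = 77.0 - 0.5q → q_m = 28.8889.
Total external benefit = MEB × q_m = 16.6 × 28.8889 = 479.5557.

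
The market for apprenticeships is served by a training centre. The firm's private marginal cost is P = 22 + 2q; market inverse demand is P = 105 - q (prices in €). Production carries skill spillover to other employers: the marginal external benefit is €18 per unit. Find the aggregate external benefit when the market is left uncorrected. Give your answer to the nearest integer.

Market equilibrium (private): 22 + 2q = 105 - q → q_m = 27.6667.
Total external benefit = MEB × q_m = 18 × 27.6667 = 498.0006.

€498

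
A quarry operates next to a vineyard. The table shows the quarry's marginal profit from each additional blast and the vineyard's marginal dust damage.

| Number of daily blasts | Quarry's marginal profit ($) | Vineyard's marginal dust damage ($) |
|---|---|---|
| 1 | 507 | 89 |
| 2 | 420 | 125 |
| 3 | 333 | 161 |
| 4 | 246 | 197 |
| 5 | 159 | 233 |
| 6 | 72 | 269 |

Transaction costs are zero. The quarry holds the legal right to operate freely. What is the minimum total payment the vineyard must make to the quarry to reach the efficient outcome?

Left alone the quarry would choose level 6 (marginal profit stays positive).
Efficient level: k* = 4 (marginal profit ≥ marginal dust damage through 4).
The vineyard must at least cover the quarry's forgone profit from cutting 6→4: 159 + 72 = 231.

$231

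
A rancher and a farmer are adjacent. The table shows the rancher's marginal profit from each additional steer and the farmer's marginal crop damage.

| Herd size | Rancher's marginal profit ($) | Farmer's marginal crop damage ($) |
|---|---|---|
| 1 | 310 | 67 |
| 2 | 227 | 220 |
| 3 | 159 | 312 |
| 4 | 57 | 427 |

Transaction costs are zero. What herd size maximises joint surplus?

Bargaining reaches the level where marginal profit last exceeds marginal crop damage.
That holds through level 2 (227 ≥ 220) but not at 3 (159 < 312).

2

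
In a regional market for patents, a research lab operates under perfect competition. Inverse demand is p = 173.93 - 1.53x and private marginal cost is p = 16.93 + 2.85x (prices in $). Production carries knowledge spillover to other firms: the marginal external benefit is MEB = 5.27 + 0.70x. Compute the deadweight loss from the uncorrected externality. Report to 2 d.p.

Market equilibrium (private): 16.93 + 2.85x = 173.93 - 1.53x → x_m = 35.8447.
Social marginal cost = private MC − MEB = 11.66 + 2.15x.
Set SMC = demand: 11.66 + 2.15x = 173.93 - 1.53x → x* = 44.0951.
The welfare-loss triangle has base |x_m − x*| and height MEB(x_m) (the vertical gap between SMC and demand is zero at x* and MEB at x_m).
DWL = ½ × 8.2504 × 30.3613 = 125.2464.

DWL = $125.25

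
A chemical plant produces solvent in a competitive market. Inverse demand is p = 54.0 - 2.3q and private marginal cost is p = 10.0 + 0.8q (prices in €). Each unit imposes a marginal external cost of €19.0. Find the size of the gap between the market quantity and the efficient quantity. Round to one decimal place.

6.1 units

Market equilibrium (private): 10.0 + 0.8q = 54.0 - 2.3q → q_m = 14.1935.
Social marginal cost = private MC + MEC = 29.0 + 0.8q.
Set SMC = demand: 29.0 + 0.8q = 54.0 - 2.3q → q* = 8.0645.
Gap = |14.1935 − 8.0645| = 6.1290.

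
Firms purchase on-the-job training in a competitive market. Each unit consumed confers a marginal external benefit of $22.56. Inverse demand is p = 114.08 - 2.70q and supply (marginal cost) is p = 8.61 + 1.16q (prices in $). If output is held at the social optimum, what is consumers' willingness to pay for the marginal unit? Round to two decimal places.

P = $24.53

Social marginal benefit = demand + MEB = 136.64 - 2.70q.
Set SMB = MC: 136.64 - 2.70q = 8.61 + 1.16q → q* = 33.1684.
Consumer price on the demand curve at q*: 114.08 − 2.70×33.1684 = 24.5253.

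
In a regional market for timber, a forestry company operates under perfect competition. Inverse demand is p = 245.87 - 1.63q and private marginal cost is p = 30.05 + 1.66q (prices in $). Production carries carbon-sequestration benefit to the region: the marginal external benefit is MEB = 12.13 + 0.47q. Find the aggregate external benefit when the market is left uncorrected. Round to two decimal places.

Market equilibrium (private): 30.05 + 1.66q = 245.87 - 1.63q → q_m = 65.5988.
Total external benefit = ∫₀^{q_m} (12.13 + 0.47q) dq = 12.13×65.5988 + ½×0.47×65.5988² = 1806.9660.

$1806.97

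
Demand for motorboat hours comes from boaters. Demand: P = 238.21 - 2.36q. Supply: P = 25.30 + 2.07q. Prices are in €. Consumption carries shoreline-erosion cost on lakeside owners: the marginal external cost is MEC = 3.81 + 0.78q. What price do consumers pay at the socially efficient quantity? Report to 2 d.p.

P = €143.49

Social marginal benefit = demand − MEC = 234.40 - 3.14q.
Set SMB = MC: 234.40 - 3.14q = 25.30 + 2.07q → q* = 40.1344.
Consumer price on the demand curve at q*: 238.21 − 2.36×40.1344 = 143.4928.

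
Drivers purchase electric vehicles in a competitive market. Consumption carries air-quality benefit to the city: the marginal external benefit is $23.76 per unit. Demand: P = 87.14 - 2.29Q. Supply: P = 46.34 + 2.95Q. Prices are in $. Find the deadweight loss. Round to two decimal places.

DWL = $53.87

Market equilibrium (private): 46.34 + 2.95Q = 87.14 - 2.29Q → Q_m = 7.7863.
Social marginal benefit = demand + MEB = 110.90 - 2.29Q.
Set SMB = MC: 110.90 - 2.29Q = 46.34 + 2.95Q → Q* = 12.3206.
Height of the DWL triangle at Q_m is SMB(Q_m) − MC(Q_m) = MEB(Q_m) = 23.7600.
DWL = ½ × 4.5343 × 23.7600 = 53.8675.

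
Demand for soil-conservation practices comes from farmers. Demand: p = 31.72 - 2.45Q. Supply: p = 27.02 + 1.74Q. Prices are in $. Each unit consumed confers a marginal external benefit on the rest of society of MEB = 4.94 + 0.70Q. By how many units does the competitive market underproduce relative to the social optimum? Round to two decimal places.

1.64 units

Market equilibrium (private): 27.02 + 1.74Q = 31.72 - 2.45Q → Q_m = 1.1217.
Social marginal benefit = demand + MEB = 36.66 - 1.75Q.
Set SMB = MC: 36.66 - 1.75Q = 27.02 + 1.74Q → Q* = 2.7622.
Gap = |1.1217 − 2.7622| = 1.6405.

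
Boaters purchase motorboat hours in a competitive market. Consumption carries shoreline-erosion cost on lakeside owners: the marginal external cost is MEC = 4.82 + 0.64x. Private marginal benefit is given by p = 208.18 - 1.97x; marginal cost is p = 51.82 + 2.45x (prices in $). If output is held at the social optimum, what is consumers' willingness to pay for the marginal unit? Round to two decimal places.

P = $149.18

Social marginal benefit = demand − MEC = 203.36 - 2.61x.
Set SMB = MC: 203.36 - 2.61x = 51.82 + 2.45x → x* = 29.9486.
Consumer price on the demand curve at x*: 208.18 − 1.97×29.9486 = 149.1813.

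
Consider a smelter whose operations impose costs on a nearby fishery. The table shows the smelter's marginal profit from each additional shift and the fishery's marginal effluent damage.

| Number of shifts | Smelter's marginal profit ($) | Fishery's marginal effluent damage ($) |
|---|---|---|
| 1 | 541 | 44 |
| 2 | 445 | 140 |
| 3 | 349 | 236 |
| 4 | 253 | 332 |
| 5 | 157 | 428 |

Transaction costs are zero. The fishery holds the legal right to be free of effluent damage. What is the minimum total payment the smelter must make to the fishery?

Efficient level: marginal profit ≥ marginal effluent damage through level 3, so k* = 3.
With the fishery holding the right, the smelter must at least compensate total damage at k*: 44 + 140 + 236 = 420.

$420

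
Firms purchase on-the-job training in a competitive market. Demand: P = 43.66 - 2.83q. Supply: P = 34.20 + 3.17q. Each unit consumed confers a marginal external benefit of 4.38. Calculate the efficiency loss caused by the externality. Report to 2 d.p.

Market equilibrium (private): 34.20 + 3.17q = 43.66 - 2.83q → q_m = 1.5767.
Social marginal benefit = demand + MEB = 48.04 - 2.83q.
Set SMB = MC: 48.04 - 2.83q = 34.20 + 3.17q → q* = 2.3067.
Between q* and q_m the wedge SMB − MC runs linearly from 0 to MEB(q_m), so the loss is a triangle.
DWL = ½ × 0.7300 × 4.3800 = 1.5987.

DWL = 1.60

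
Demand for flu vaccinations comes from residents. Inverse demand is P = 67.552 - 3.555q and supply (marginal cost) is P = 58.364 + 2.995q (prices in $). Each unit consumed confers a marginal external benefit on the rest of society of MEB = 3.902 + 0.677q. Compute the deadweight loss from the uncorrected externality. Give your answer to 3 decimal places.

DWL = $2.004

Market equilibrium (private): 58.364 + 2.995q = 67.552 - 3.555q → q_m = 1.4027.
Social marginal benefit = demand + MEB = 71.454 - 2.878q.
Set SMB = MC: 71.454 - 2.878q = 58.364 + 2.995q → q* = 2.2288.
Between q* and q_m the wedge SMB − MC runs linearly from 0 to MEB(q_m), so the loss is a triangle.
DWL = ½ × 0.8261 × 4.8517 = 2.0040.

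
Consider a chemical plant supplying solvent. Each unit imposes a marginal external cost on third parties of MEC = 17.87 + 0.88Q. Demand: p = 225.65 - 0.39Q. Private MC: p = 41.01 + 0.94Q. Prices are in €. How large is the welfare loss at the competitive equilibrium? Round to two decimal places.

Market equilibrium (private): 41.01 + 0.94Q = 225.65 - 0.39Q → Q_m = 138.8271.
Social marginal cost = private MC + MEC = 58.88 + 1.82Q.
Set SMC = demand: 58.88 + 1.82Q = 225.65 - 0.39Q → Q* = 75.4615.
The loss is the area between SMC and demand from Q* to Q_m; with linear curves that's a triangle of height MEC(Q_m).
DWL = ½ × 63.3656 × 140.0378 = 4436.7896.

DWL = €4436.79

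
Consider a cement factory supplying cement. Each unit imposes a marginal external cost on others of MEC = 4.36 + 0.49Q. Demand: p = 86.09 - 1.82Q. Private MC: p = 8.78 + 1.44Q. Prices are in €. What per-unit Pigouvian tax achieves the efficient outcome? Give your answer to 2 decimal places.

Social marginal cost = private MC + MEC = 13.14 + 1.93Q.
Set SMC = demand: 13.14 + 1.93Q = 86.09 - 1.82Q → Q* = 19.4533.
The Pigouvian tax equals MEC at Q*: 4.36 + 0.49×19.4533 = 13.8921.

tax = €13.89 per unit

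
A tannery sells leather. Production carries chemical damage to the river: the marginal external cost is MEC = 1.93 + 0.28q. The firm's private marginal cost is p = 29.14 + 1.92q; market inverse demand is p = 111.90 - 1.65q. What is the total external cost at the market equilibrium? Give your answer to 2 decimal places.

Market equilibrium (private): 29.14 + 1.92q = 111.90 - 1.65q → q_m = 23.1821.
Total external cost = ∫₀^{q_m} (1.93 + 0.28q) dq = 1.93×23.1821 + ½×0.28×23.1821² = 119.9788.

119.98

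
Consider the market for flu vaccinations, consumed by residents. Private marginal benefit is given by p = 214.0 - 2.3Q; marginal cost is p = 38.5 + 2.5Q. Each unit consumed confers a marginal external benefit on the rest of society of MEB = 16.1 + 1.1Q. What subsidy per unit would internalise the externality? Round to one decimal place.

subsidy = 73.1 per unit

Social marginal benefit = demand + MEB = 230.1 - 1.2Q.
Set SMB = MC: 230.1 - 1.2Q = 38.5 + 2.5Q → Q* = 51.7838.
The Pigouvian subsidy equals MEB at Q*: 16.1 + 1.1×51.7838 = 73.0622.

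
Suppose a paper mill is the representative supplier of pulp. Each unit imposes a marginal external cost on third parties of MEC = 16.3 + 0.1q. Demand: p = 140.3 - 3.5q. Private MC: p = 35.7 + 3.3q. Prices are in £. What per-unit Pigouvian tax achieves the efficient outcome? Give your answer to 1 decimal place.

Social marginal cost = private MC + MEC = 52.0 + 3.4q.
Set SMC = demand: 52.0 + 3.4q = 140.3 - 3.5q → q* = 12.7971.
The Pigouvian tax equals MEC at q*: 16.3 + 0.1×12.7971 = 17.5797.

tax = £17.6 per unit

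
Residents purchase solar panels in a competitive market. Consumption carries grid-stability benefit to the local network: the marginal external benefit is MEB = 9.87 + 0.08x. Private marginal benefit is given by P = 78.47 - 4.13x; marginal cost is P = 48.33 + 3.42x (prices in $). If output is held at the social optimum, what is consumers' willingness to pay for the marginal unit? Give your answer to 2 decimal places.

Social marginal benefit = demand + MEB = 88.34 - 4.05x.
Set SMB = MC: 88.34 - 4.05x = 48.33 + 3.42x → x* = 5.3561.
Consumer price on the demand curve at x*: 78.47 − 4.13×5.3561 = 56.3493.

P = $56.35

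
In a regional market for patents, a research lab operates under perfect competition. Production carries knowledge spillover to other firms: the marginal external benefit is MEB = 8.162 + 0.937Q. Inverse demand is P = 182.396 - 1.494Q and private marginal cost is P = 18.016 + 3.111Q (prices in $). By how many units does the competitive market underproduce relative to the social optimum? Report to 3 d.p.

Market equilibrium (private): 18.016 + 3.111Q = 182.396 - 1.494Q → Q_m = 35.6960.
Social marginal cost = private MC − MEB = 9.854 + 2.174Q.
Set SMC = demand: 9.854 + 2.174Q = 182.396 - 1.494Q → Q* = 47.0398.
Gap = |35.6960 − 47.0398| = 11.3438.

11.344 units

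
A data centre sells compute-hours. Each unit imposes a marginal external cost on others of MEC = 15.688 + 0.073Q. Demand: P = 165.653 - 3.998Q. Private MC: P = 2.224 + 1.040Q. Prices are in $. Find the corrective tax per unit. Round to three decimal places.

tax = $17.798 per unit

Social marginal cost = private MC + MEC = 17.912 + 1.113Q.
Set SMC = demand: 17.912 + 1.113Q = 165.653 - 3.998Q → Q* = 28.9065.
The Pigouvian tax equals MEC at Q*: 15.688 + 0.073×28.9065 = 17.7982.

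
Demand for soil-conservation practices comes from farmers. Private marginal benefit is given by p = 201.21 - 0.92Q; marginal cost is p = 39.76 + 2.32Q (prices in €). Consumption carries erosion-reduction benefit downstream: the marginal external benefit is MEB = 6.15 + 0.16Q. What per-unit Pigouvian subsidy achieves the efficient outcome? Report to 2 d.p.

Social marginal benefit = demand + MEB = 207.36 - 0.76Q.
Set SMB = MC: 207.36 - 0.76Q = 39.76 + 2.32Q → Q* = 54.4156.
The Pigouvian subsidy equals MEB at Q*: 6.15 + 0.16×54.4156 = 14.8565.

subsidy = €14.86 per unit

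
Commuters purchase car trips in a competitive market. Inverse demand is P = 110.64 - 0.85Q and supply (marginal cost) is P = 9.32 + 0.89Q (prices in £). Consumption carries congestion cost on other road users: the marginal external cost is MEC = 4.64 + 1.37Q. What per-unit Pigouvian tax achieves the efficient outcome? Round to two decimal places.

Social marginal benefit = demand − MEC = 106.00 - 2.22Q.
Set SMB = MC: 106.00 - 2.22Q = 9.32 + 0.89Q → Q* = 31.0868.
The Pigouvian tax equals MEC at Q*: 4.64 + 1.37×31.0868 = 47.2289.

tax = £47.23 per unit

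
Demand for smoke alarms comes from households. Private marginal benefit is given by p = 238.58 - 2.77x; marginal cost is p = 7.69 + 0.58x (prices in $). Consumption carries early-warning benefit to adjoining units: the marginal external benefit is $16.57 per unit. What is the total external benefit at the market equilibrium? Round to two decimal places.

Market equilibrium (private): 7.69 + 0.58x = 238.58 - 2.77x → x_m = 68.9224.
Total external benefit = MEB × x_m = 16.57 × 68.9224 = 1142.0442.

$1142.04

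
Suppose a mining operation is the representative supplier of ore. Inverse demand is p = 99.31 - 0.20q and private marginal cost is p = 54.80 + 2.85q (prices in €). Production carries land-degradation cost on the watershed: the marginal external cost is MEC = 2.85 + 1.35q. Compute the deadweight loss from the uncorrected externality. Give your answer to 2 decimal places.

Market equilibrium (private): 54.80 + 2.85q = 99.31 - 0.20q → q_m = 14.5934.
Social marginal cost = private MC + MEC = 57.65 + 4.20q.
Set SMC = demand: 57.65 + 4.20q = 99.31 - 0.20q → q* = 9.4682.
Height of the DWL triangle at q_m is SMC(q_m) − demand(q_m) = MEC(q_m) = 22.5511.
DWL = ½ × 5.1252 × 22.5511 = 57.7894.

DWL = €57.79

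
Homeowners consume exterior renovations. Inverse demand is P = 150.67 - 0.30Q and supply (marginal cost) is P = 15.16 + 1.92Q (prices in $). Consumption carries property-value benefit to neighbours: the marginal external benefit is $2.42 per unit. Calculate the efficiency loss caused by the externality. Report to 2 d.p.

Market equilibrium (private): 15.16 + 1.92Q = 150.67 - 0.30Q → Q_m = 61.0405.
Social marginal benefit = demand + MEB = 153.09 - 0.30Q.
Set SMB = MC: 153.09 - 0.30Q = 15.16 + 1.92Q → Q* = 62.1306.
The welfare-loss triangle has base |Q_m − Q*| and height MEB(Q_m) (the vertical gap between SMB and MC is zero at Q* and MEB at Q_m).
DWL = ½ × 1.0901 × 2.4200 = 1.3190.

DWL = $1.32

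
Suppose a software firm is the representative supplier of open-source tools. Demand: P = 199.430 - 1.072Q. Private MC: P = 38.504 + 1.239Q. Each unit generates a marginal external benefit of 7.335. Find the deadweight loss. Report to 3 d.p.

DWL = 11.640

Market equilibrium (private): 38.504 + 1.239Q = 199.430 - 1.072Q → Q_m = 69.6348.
Social marginal cost = private MC − MEB = 31.169 + 1.239Q.
Set SMC = demand: 31.169 + 1.239Q = 199.430 - 1.072Q → Q* = 72.8087.
The loss is the area between SMC and demand from Q* to Q_m; with linear curves that's a triangle of height MEB(Q_m).
DWL = ½ × 3.1739 × 7.3350 = 11.6403.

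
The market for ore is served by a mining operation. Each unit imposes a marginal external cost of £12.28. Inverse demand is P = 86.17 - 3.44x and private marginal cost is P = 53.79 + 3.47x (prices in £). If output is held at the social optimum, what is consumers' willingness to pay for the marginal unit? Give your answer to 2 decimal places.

Social marginal cost = private MC + MEC = 66.07 + 3.47x.
Set SMC = demand: 66.07 + 3.47x = 86.17 - 3.44x → x* = 2.9088.
Consumer price on the demand curve at x*: 86.17 − 3.44×2.9088 = 76.1637.

P = £76.16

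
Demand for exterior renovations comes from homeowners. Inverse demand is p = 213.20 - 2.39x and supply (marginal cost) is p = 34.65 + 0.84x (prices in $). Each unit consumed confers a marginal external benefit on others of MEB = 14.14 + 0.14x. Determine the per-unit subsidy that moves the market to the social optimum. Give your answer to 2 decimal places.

Social marginal benefit = demand + MEB = 227.34 - 2.25x.
Set SMB = MC: 227.34 - 2.25x = 34.65 + 0.84x → x* = 62.3592.
The Pigouvian subsidy equals MEB at x*: 14.14 + 0.14×62.3592 = 22.8703.

subsidy = $22.87 per unit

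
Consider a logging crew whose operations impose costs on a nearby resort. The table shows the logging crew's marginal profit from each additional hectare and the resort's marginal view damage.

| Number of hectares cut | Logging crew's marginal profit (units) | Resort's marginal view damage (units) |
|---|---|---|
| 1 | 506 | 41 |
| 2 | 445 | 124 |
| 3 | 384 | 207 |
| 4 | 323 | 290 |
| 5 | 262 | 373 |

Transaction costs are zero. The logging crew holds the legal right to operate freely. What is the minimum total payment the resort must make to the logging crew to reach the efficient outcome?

Left alone the logging crew would choose level 5 (marginal profit stays positive).
Efficient level: k* = 4 (marginal profit ≥ marginal view damage through 4).
The resort must at least cover the logging crew's forgone profit from cutting 5→4: 262 = 262.

262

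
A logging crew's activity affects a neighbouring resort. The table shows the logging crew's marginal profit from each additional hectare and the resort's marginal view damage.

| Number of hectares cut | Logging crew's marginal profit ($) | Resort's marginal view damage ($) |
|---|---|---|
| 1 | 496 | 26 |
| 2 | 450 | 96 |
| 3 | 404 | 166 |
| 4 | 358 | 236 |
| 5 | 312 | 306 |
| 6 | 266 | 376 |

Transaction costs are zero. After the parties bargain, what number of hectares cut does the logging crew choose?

Bargaining reaches the level where marginal profit last exceeds marginal view damage.
That holds through level 5 (312 ≥ 306) but not at 6 (266 < 376).

5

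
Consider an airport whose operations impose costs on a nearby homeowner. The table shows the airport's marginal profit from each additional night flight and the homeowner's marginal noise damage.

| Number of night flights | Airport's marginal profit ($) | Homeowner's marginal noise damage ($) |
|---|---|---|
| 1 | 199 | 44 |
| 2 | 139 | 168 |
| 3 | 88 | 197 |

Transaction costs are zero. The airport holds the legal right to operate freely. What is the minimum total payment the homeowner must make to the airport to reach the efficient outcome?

$227

Left alone the airport would choose level 3 (marginal profit stays positive).
Efficient level: k* = 1 (marginal profit ≥ marginal noise damage through 1).
The homeowner must at least cover the airport's forgone profit from cutting 3→1: 139 + 88 = 227.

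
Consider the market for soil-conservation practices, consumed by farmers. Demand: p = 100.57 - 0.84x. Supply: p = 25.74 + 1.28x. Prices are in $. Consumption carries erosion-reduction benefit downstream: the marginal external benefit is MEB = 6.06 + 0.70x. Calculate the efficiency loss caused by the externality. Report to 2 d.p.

Market equilibrium (private): 25.74 + 1.28x = 100.57 - 0.84x → x_m = 35.2972.
Social marginal benefit = demand + MEB = 106.63 - 0.14x.
Set SMB = MC: 106.63 - 0.14x = 25.74 + 1.28x → x* = 56.9648.
Height of the DWL triangle at x_m is SMB(x_m) − MC(x_m) = MEB(x_m) = 30.7680.
DWL = ½ × 21.6676 × 30.7680 = 333.3344.

DWL = $333.33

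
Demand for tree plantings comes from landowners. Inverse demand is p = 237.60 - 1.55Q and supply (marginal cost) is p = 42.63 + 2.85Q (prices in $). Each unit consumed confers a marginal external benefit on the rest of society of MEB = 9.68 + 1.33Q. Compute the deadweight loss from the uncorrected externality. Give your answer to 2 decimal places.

DWL = $766.76

Market equilibrium (private): 42.63 + 2.85Q = 237.60 - 1.55Q → Q_m = 44.3114.
Social marginal benefit = demand + MEB = 247.28 - 0.22Q.
Set SMB = MC: 247.28 - 0.22Q = 42.63 + 2.85Q → Q* = 66.6612.
The welfare-loss triangle has base |Q_m − Q*| and height MEB(Q_m) (the vertical gap between SMB and MC is zero at Q* and MEB at Q_m).
DWL = ½ × 22.3498 × 68.6141 = 766.7557.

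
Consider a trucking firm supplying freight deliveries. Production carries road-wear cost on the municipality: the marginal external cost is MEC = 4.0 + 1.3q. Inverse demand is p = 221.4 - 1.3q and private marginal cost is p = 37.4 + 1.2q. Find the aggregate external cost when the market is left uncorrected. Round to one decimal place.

Market equilibrium (private): 37.4 + 1.2q = 221.4 - 1.3q → q_m = 73.6000.
Total external cost = ∫₀^{q_m} (4.0 + 1.3q) dq = 4.0×73.6000 + ½×1.3×73.6000² = 3815.4240.

3815.4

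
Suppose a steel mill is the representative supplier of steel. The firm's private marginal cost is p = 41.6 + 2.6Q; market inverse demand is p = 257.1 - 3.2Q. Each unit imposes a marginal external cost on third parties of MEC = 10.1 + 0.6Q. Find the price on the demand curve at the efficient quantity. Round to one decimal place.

Social marginal cost = private MC + MEC = 51.7 + 3.2Q.
Set SMC = demand: 51.7 + 3.2Q = 257.1 - 3.2Q → Q* = 32.0938.
Consumer price on the demand curve at Q*: 257.1 − 3.2×32.0938 = 154.3998.

P = 154.4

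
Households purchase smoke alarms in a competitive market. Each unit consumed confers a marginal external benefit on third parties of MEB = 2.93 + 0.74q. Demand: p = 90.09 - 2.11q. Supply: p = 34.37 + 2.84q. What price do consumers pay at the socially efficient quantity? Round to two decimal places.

P = 60.70

Social marginal benefit = demand + MEB = 93.02 - 1.37q.
Set SMB = MC: 93.02 - 1.37q = 34.37 + 2.84q → q* = 13.9311.
Consumer price on the demand curve at q*: 90.09 − 2.11×13.9311 = 60.6954.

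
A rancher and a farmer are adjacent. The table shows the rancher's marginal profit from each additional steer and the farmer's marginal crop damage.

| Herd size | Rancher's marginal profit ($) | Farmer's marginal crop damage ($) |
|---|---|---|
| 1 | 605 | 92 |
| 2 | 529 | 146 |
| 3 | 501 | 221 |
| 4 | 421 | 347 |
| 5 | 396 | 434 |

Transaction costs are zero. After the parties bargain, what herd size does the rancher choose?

4

Bargaining reaches the level where marginal profit last exceeds marginal crop damage.
That holds through level 4 (421 ≥ 347) but not at 5 (396 < 434).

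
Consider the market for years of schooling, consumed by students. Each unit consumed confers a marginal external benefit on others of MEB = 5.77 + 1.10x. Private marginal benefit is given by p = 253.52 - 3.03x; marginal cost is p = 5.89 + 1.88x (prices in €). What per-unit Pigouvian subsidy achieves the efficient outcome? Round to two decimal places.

Social marginal benefit = demand + MEB = 259.29 - 1.93x.
Set SMB = MC: 259.29 - 1.93x = 5.89 + 1.88x → x* = 66.5092.
The Pigouvian subsidy equals MEB at x*: 5.77 + 1.10×66.5092 = 78.9301.

subsidy = €78.93 per unit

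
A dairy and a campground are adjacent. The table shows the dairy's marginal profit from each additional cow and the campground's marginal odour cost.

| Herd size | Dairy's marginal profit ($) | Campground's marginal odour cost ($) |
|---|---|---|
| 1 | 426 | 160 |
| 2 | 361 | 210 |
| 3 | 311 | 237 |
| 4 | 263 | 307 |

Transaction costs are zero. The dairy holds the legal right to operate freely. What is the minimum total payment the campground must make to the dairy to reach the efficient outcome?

$263

Left alone the dairy would choose level 4 (marginal profit stays positive).
Efficient level: k* = 3 (marginal profit ≥ marginal odour cost through 3).
The campground must at least cover the dairy's forgone profit from cutting 4→3: 263 = 263.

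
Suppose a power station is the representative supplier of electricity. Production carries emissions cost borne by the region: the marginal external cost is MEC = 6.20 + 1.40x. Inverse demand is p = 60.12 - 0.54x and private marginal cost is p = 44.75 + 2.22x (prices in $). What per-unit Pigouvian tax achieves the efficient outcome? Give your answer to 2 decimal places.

Social marginal cost = private MC + MEC = 50.95 + 3.62x.
Set SMC = demand: 50.95 + 3.62x = 60.12 - 0.54x → x* = 2.2043.
The Pigouvian tax equals MEC at x*: 6.20 + 1.40×2.2043 = 9.2860.

tax = $9.29 per unit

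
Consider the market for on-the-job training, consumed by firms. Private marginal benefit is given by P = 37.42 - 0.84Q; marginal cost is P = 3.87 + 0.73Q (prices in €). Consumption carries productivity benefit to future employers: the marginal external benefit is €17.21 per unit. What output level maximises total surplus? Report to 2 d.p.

Social marginal benefit = demand + MEB = 54.63 - 0.84Q.
Set SMB = MC: 54.63 - 0.84Q = 3.87 + 0.73Q → Q* = 32.3312.

Q* = 32.33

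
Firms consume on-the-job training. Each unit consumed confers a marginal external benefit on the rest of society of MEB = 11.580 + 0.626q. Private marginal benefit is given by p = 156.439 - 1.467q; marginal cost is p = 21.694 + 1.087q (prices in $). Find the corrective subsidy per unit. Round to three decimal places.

Social marginal benefit = demand + MEB = 168.019 - 0.841q.
Set SMB = MC: 168.019 - 0.841q = 21.694 + 1.087q → q* = 75.8947.
The Pigouvian subsidy equals MEB at q*: 11.580 + 0.626×75.8947 = 59.0901.

subsidy = $59.090 per unit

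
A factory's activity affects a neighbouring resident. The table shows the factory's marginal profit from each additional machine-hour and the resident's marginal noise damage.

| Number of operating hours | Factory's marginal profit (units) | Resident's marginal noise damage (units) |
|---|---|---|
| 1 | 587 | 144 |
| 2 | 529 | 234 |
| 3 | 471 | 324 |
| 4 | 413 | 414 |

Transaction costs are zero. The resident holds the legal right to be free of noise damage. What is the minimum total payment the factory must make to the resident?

702

Efficient level: marginal profit ≥ marginal noise damage through level 3, so k* = 3.
With the resident holding the right, the factory must at least compensate total damage at k*: 144 + 234 + 324 = 702.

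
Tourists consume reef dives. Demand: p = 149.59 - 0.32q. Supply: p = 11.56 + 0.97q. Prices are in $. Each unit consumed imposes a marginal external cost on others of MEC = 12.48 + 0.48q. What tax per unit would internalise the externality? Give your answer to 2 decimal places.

Social marginal benefit = demand − MEC = 137.11 - 0.80q.
Set SMB = MC: 137.11 - 0.80q = 11.56 + 0.97q → q* = 70.9322.
The Pigouvian tax equals MEC at q*: 12.48 + 0.48×70.9322 = 46.5275.

tax = $46.53 per unit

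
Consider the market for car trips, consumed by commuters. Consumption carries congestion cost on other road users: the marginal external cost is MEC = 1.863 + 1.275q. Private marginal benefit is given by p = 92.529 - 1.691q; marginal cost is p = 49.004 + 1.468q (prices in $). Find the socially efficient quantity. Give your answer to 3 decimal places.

Social marginal benefit = demand − MEC = 90.666 - 2.966q.
Set SMB = MC: 90.666 - 2.966q = 49.004 + 1.468q → q* = 9.3960.

q* = 9.396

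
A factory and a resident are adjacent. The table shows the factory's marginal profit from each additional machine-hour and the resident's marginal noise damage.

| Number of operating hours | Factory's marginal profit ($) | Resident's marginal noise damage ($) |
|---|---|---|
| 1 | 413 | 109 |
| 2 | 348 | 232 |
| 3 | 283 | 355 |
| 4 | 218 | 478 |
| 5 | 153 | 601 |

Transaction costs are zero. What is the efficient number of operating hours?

2

Bargaining reaches the level where marginal profit last exceeds marginal noise damage.
That holds through level 2 (348 ≥ 232) but not at 3 (283 < 355).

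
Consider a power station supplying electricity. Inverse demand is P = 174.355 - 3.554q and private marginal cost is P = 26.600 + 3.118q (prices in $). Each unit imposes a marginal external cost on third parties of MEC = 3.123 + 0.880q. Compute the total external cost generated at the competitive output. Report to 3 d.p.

Market equilibrium (private): 26.600 + 3.118q = 174.355 - 3.554q → q_m = 22.1455.
Total external cost = ∫₀^{q_m} (3.123 + 0.880q) dq = 3.123×22.1455 + ½×0.880×22.1455² = 284.9466.

$284.947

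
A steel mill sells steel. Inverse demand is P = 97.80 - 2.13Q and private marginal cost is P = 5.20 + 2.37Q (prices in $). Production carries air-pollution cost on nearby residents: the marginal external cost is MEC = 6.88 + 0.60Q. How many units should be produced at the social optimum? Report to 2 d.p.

Social marginal cost = private MC + MEC = 12.08 + 2.97Q.
Set SMC = demand: 12.08 + 2.97Q = 97.80 - 2.13Q → Q* = 16.8078.

Q* = 16.81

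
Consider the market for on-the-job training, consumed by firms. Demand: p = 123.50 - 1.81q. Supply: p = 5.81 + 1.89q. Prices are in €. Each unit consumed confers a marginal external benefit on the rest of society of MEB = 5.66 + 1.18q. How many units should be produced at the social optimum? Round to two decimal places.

Social marginal benefit = demand + MEB = 129.16 - 0.63q.
Set SMB = MC: 129.16 - 0.63q = 5.81 + 1.89q → q* = 48.9484.

q* = 48.95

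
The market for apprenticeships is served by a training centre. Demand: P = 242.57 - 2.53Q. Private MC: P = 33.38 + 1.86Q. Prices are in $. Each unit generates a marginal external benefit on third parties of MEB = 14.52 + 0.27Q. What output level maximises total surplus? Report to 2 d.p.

Q* = 54.30

Social marginal cost = private MC − MEB = 18.86 + 1.59Q.
Set SMC = demand: 18.86 + 1.59Q = 242.57 - 2.53Q → Q* = 54.2985.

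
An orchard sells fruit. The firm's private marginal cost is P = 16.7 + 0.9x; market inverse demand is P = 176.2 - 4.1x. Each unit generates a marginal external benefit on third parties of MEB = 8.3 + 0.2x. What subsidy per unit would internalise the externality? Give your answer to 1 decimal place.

subsidy = 15.3 per unit

Social marginal cost = private MC − MEB = 8.4 + 0.7x.
Set SMC = demand: 8.4 + 0.7x = 176.2 - 4.1x → x* = 34.9583.
The Pigouvian subsidy equals MEB at x*: 8.3 + 0.2×34.9583 = 15.2917.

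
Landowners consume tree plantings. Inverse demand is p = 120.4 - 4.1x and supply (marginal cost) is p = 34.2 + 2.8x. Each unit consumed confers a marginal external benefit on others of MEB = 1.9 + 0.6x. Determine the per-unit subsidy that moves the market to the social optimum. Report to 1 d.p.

subsidy = 10.3 per unit

Social marginal benefit = demand + MEB = 122.3 - 3.5x.
Set SMB = MC: 122.3 - 3.5x = 34.2 + 2.8x → x* = 13.9841.
The Pigouvian subsidy equals MEB at x*: 1.9 + 0.6×13.9841 = 10.2905.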